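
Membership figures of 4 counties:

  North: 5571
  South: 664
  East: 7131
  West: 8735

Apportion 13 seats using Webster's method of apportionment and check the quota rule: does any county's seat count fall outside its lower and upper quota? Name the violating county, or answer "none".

none

Standard quotas: North 3.277, South 0.391, East 4.195, West 5.138.
Webster allocation: North 4, South 0, East 4, West 5.
Every allocation lies between the lower and upper quota.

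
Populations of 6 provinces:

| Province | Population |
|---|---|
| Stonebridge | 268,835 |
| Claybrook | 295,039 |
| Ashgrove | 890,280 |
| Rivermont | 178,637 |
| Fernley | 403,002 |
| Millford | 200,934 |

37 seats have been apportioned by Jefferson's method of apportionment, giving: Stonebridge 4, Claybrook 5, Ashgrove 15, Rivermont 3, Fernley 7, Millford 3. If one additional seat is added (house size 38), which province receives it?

Priority for the next seat is population ÷ (current seats + 1).
Priorities: Stonebridge 53767.000, Claybrook 49173.167, Ashgrove 55642.500, Rivermont 44659.250, Fernley 50375.250, Millford 50233.500.
Highest priority: Ashgrove.

Ashgrove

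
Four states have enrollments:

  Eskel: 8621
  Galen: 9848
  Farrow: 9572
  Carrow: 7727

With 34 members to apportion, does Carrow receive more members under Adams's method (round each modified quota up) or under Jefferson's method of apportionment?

Adams: Eskel 8, Galen 9, Farrow 9, Carrow 8.
Jefferson: Eskel 8, Galen 10, Farrow 9, Carrow 7.
Carrow gets 8 under Adams and 7 under Jefferson.

Adams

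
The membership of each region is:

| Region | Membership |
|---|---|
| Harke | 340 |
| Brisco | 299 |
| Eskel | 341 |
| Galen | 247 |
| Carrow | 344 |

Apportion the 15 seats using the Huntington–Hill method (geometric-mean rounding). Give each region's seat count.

Harke=3, Brisco=3, Eskel=3, Galen=3, Carrow=3

With divisor 100: modified quotas Harke 3.400, Brisco 2.990, Eskel 3.410, Galen 2.470, Carrow 3.440.
Geometric-mean thresholds: Harke √(3·4)=3.464, Brisco √(2·3)=2.449, Eskel √(3·4)=3.464, Galen √(2·3)=2.449, Carrow √(3·4)=3.464.
Each quota rounded against its threshold gives Harke 3, Brisco 3, Eskel 3, Galen 3, Carrow 3 (total 15).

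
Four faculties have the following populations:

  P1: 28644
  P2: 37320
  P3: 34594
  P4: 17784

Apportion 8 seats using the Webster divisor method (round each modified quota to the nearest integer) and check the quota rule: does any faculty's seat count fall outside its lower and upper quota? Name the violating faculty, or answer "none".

none

Standard quotas: P1 1.936, P2 2.523, P3 2.339, P4 1.202.
Webster allocation: P1 2, P2 3, P3 2, P4 1.
Every allocation lies between the lower and upper quota.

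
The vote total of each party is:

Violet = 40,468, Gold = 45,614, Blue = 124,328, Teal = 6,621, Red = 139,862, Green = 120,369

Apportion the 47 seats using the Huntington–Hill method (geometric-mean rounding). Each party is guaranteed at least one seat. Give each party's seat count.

With divisor 10283: modified quotas Violet 3.935, Gold 4.436, Blue 12.091, Teal 0.644, Red 13.601, Green 11.706.
Geometric-mean thresholds: Violet √(3·4)=3.464, Gold √(4·5)=4.472, Blue √(12·13)=12.490, Teal (min 1), Red √(13·14)=13.491, Green √(11·12)=11.489.
Each quota rounded against its threshold gives Violet 4, Gold 4, Blue 12, Teal 1, Red 14, Green 12 (total 47).

Violet 4; Gold 4; Blue 12; Teal 1; Red 14; Green 12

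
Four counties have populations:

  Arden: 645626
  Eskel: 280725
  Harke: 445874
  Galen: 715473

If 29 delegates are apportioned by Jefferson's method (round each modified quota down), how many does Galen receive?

Standard divisor 2087698/29 ≈ 71989.586; standard quotas: Arden 8.968, Eskel 3.900, Harke 6.194, Galen 9.939.
Rounding down gives 8, 3, 6, 9 = 26 seats, so the divisor must be adjusted.
With modified divisor 67600: modified quotas Arden 9.551, Eskel 4.153, Harke 6.596, Galen 10.584.
Rounding down: Arden 9, Eskel 4, Harke 6, Galen 10 (total 29).
Galen receives 10.

10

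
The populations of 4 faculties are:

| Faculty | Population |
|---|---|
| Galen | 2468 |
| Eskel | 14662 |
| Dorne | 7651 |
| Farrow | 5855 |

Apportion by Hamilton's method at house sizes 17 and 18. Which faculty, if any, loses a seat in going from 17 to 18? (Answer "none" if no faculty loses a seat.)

At 17 seats: Galen 2, Eskel 8, Dorne 4, Farrow 3.
At 18 seats: Galen 1, Eskel 9, Dorne 5, Farrow 3.
Galen drops from 2 to 1.

Galen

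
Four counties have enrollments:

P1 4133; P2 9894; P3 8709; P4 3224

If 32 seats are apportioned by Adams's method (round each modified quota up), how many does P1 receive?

Standard divisor 25960/32 ≈ 811.25; standard quotas: P1 5.095, P2 12.196, P3 10.735, P4 3.974.
Rounding up gives 6, 13, 11, 4 = 34 seats, so the divisor must be adjusted.
With modified divisor 850: modified quotas P1 4.862, P2 11.640, P3 10.246, P4 3.793.
Rounding up: P1 5, P2 12, P3 11, P4 4 (total 32).
P1 receives 5.

5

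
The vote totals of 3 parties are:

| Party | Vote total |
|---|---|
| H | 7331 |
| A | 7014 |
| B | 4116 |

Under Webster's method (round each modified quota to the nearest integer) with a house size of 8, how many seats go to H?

Standard divisor 18461/8 ≈ 2307.625; standard quotas: H 3.177, A 3.039, B 1.784.
Rounding to the nearest integer gives H 3, A 3, B 2 — total 8, matching the house size, so no adjustment is needed.
H receives 3.

3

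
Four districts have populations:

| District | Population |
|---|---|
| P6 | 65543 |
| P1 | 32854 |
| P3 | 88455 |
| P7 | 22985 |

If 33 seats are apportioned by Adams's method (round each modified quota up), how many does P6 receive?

10

Standard divisor 209837/33 ≈ 6358.697; standard quotas: P6 10.308, P1 5.167, P3 13.911, P7 3.615.
Rounding up gives 11, 6, 14, 4 = 35 seats, so the divisor must be adjusted.
With modified divisor 6700: modified quotas P6 9.783, P1 4.904, P3 13.202, P7 3.431.
Rounding up: P6 10, P1 5, P3 14, P7 4 (total 33).
P6 receives 10.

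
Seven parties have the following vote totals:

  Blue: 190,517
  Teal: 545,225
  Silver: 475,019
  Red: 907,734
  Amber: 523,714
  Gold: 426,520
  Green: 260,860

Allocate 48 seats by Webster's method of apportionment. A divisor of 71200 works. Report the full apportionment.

Blue: 3, Teal: 8, Silver: 7, Red: 13, Amber: 7, Gold: 6, Green: 4

With modified divisor 71200: modified quotas Blue 2.676, Teal 7.658, Silver 6.672, Red 12.749, Amber 7.356, Gold 5.990, Green 3.664.
Rounding to the nearest integer: Blue 3, Teal 8, Silver 7, Red 13, Amber 7, Gold 6, Green 4 (total 48).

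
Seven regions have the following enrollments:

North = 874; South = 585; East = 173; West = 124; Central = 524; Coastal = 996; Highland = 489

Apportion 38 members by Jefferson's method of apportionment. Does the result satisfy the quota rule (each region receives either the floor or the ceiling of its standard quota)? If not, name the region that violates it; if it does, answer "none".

Standard quotas: North 8.821, South 5.904, East 1.746, West 1.252, Central 5.289, Coastal 10.053, Highland 4.935.
Jefferson allocation: North 9, South 6, East 1, West 1, Central 5, Coastal 11, Highland 5.
Every allocation lies between the lower and upper quota.

none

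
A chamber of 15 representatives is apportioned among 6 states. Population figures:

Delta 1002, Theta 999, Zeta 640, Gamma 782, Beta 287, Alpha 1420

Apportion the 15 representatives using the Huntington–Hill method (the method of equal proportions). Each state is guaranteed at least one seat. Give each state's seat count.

With divisor 364: modified quotas Delta 2.753, Theta 2.745, Zeta 1.758, Gamma 2.148, Beta 0.788, Alpha 3.901.
Geometric-mean thresholds: Delta √(2·3)=2.449, Theta √(2·3)=2.449, Zeta √(1·2)=1.414, Gamma √(2·3)=2.449, Beta (min 1), Alpha √(3·4)=3.464.
Each quota rounded against its threshold gives Delta 3, Theta 3, Zeta 2, Gamma 2, Beta 1, Alpha 4 (total 15).

Delta=3, Theta=3, Zeta=2, Gamma=2, Beta=1, Alpha=4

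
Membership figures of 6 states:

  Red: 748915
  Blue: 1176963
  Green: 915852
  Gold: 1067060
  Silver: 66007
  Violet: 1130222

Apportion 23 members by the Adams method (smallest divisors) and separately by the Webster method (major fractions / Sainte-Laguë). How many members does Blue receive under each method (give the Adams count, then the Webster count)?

5 and 6

Adams: Red 3, Blue 5, Green 4, Gold 5, Silver 1, Violet 5.
Webster: Red 3, Blue 6, Green 4, Gold 5, Silver 0, Violet 5.
Blue gets 5 under Adams and 6 under Webster.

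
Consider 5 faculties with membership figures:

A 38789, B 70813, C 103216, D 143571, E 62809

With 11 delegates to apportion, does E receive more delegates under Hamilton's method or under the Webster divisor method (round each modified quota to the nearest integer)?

Webster

Hamilton: A 1, B 2, C 3, D 4, E 1.
Webster: A 1, B 2, C 3, D 3, E 2.
E gets 1 under Hamilton and 2 under Webster.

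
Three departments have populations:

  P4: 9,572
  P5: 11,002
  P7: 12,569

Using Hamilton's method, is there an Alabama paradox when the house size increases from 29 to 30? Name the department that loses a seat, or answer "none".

At 29 seats: P4 8, P5 10, P7 11.
At 30 seats: P4 9, P5 10, P7 11.
No department's allocation decreased.

none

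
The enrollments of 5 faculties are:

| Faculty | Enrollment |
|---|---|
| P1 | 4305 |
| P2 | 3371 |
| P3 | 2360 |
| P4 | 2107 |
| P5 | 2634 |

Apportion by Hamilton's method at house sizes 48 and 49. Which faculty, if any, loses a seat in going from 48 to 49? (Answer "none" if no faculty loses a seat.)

At 48 seats: P1 14, P2 11, P3 8, P4 7, P5 8.
At 49 seats: P1 14, P2 11, P3 8, P4 7, P5 9.
No faculty's allocation decreased.

none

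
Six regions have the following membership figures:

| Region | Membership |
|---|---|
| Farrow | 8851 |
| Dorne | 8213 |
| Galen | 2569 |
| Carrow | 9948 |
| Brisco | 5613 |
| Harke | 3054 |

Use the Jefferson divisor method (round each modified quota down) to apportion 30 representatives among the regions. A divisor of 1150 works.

With modified divisor 1150: modified quotas Farrow 7.697, Dorne 7.142, Galen 2.234, Carrow 8.650, Brisco 4.881, Harke 2.656.
Rounding down: Farrow 7, Dorne 7, Galen 2, Carrow 8, Brisco 4, Harke 2 (total 30).

Farrow 7, Dorne 7, Galen 2, Carrow 8, Brisco 4, Harke 2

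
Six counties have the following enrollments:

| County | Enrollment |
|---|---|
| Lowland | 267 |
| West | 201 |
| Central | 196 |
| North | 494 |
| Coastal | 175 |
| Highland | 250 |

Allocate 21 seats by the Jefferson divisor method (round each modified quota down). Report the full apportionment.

Lowland 4; West 3; Central 2; North 7; Coastal 2; Highland 3

Standard divisor 1583/21 ≈ 75.381; standard quotas: Lowland 3.542, West 2.666, Central 2.600, North 6.553, Coastal 2.322, Highland 3.316.
Rounding down gives 3, 2, 2, 6, 2, 3 = 18 seats, so the divisor must be adjusted.
With modified divisor 66: modified quotas Lowland 4.045, West 3.045, Central 2.970, North 7.485, Coastal 2.652, Highland 3.788.
Rounding down: Lowland 4, West 3, Central 2, North 7, Coastal 2, Highland 3 (total 21).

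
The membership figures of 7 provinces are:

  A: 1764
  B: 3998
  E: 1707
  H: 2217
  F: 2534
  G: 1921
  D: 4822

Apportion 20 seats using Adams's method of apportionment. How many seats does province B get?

4

Standard divisor 18963/20 ≈ 948.15; standard quotas: A 1.860, B 4.217, E 1.800, H 2.338, F 2.673, G 2.026, D 5.086.
Rounding up gives 2, 5, 2, 3, 3, 3, 6 = 24 seats, so the divisor must be adjusted.
With modified divisor 1160: modified quotas A 1.521, B 3.447, E 1.472, H 1.911, F 2.184, G 1.656, D 4.157.
Rounding up: A 2, B 4, E 2, H 2, F 3, G 2, D 5 (total 20).
B receives 4.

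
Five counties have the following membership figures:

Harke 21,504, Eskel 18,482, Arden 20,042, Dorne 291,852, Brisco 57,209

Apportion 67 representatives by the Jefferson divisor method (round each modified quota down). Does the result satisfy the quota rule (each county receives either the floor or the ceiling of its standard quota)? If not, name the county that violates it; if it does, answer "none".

Standard quotas: Harke 3.522, Eskel 3.027, Arden 3.282, Dorne 47.799, Brisco 9.370.
Jefferson allocation: Harke 3, Eskel 3, Arden 3, Dorne 49, Brisco 9.
Dorne has quota 47.799 (lower 47, upper 48) but receives 49 — outside the quota interval.

Dorne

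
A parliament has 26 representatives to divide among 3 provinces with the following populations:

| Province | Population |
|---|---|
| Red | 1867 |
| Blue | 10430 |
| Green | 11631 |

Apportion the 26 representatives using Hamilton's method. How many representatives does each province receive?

Total 23928; standard divisor 23928/26 ≈ 920.308.
Standard quotas: Red 2.0287, Blue 11.3332, Green 12.6382.
Lower quotas: Red 2, Blue 11, Green 12 (sum 25, leaving 1 seat).
Remainders in descending order: Green 0.6382, Blue 0.3332, Red 0.0287.
The surplus seat goes to Green.

Red 2, Blue 11, Green 13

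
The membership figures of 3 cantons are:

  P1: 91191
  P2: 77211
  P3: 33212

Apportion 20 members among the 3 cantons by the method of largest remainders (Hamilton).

P1 9, P2 8, P3 3

The standard divisor is 201614/20 ≈ 10080.7.
Standard quotas: P1 9.0461, P2 7.6593, P3 3.2946.
Lower quotas: P1 9, P2 7, P3 3 (sum 19, leaving 1 seat).
Remainders in descending order: P2 0.6593, P3 0.2946, P1 0.0461.
The surplus seat goes to P2.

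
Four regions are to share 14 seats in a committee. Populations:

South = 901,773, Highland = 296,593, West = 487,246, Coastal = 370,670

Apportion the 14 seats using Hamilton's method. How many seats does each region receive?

Total 2056282; standard divisor 2056282/14 ≈ 146877.286.
Standard quotas: South 6.1396, Highland 2.0193, West 3.3174, Coastal 2.5237.
Lower quotas: South 6, Highland 2, West 3, Coastal 2 (sum 13, leaving 1 seat).
Remainders in descending order: Coastal 0.5237, West 0.3174, South 0.1396, Highland 0.0193.
Largest remainder: Coastal receives the extra seat.

South: 6, Highland: 2, West: 3, Coastal: 3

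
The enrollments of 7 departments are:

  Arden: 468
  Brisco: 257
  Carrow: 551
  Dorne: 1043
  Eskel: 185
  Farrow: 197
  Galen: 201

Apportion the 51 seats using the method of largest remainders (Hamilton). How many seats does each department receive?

Standard divisor: 2902 ÷ 51 ≈ 56.902.
Standard quotas: Arden 8.225, Brisco 4.517, Carrow 9.683, Dorne 18.330, Eskel 3.251, Farrow 3.462, Galen 3.532.
Lower quotas: Arden 8, Brisco 4, Carrow 9, Dorne 18, Eskel 3, Farrow 3, Galen 3 (sum 48, leaving 3 seats).
Remainders in descending order: Carrow 0.683, Galen 0.532, Brisco 0.517, Farrow 0.462, Dorne 0.330, Eskel 0.251, Arden 0.225.
Largest remainders: Carrow, Galen, Brisco receive the extra seats.

Arden=8; Brisco=5; Carrow=10; Dorne=18; Eskel=3; Farrow=3; Galen=4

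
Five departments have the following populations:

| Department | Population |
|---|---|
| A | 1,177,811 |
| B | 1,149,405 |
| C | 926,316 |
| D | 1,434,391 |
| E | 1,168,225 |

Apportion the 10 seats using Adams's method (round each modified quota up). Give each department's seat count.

A 2, B 2, C 2, D 2, E 2

Standard divisor 5856148/10 ≈ 585614.8; standard quotas: A 2.011, B 1.963, C 1.582, D 2.449, E 1.995.
Rounding up gives 3, 2, 2, 3, 2 = 12 seats, so the divisor must be adjusted.
With modified divisor 821800: modified quotas A 1.433, B 1.399, C 1.127, D 1.745, E 1.422.
Rounding up: A 2, B 2, C 2, D 2, E 2 (total 10).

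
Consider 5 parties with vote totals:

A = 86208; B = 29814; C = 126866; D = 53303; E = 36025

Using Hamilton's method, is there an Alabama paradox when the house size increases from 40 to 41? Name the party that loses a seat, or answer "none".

D

At 40 seats: A 10, B 4, C 15, D 7, E 4.
At 41 seats: A 11, B 4, C 16, D 6, E 4.
D drops from 7 to 6.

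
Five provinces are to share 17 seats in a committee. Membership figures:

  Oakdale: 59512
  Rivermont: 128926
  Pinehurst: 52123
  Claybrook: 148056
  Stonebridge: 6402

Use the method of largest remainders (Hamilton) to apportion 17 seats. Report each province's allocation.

Oakdale 3, Rivermont 6, Pinehurst 2, Claybrook 6, Stonebridge 0

Total 395019; standard divisor 395019/17 ≈ 23236.412.
Standard quotas: Oakdale 2.5612, Rivermont 5.5484, Pinehurst 2.2432, Claybrook 6.3717, Stonebridge 0.2755.
Lower quotas: Oakdale 2, Rivermont 5, Pinehurst 2, Claybrook 6, Stonebridge 0 (sum 15, leaving 2 seats).
Remainders in descending order: Oakdale 0.5612, Rivermont 0.5484, Claybrook 0.3717, Stonebridge 0.2755, Pinehurst 0.2432.
Largest remainders: Oakdale, Rivermont receive the extra seats.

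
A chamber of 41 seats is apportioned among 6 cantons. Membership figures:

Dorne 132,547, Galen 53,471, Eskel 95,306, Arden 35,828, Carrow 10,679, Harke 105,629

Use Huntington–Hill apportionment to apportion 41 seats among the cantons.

Dorne 13, Galen 5, Eskel 9, Arden 3, Carrow 1, Harke 10

With divisor 10477: modified quotas Dorne 12.651, Galen 5.104, Eskel 9.097, Arden 3.420, Carrow 1.019, Harke 10.082.
Geometric-mean thresholds: Dorne √(12·13)=12.490, Galen √(5·6)=5.477, Eskel √(9·10)=9.487, Arden √(3·4)=3.464, Carrow √(1·2)=1.414, Harke √(10·11)=10.488.
Each quota rounded against its threshold gives Dorne 13, Galen 5, Eskel 9, Arden 3, Carrow 1, Harke 10 (total 41).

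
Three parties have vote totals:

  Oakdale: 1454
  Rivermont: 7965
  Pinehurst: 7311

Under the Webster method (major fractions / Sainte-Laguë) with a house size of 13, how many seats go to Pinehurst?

Standard divisor 16730/13 ≈ 1286.923; standard quotas: Oakdale 1.130, Rivermont 6.189, Pinehurst 5.681.
Rounding to the nearest integer gives Oakdale 1, Rivermont 6, Pinehurst 6 — total 13, matching the house size, so no adjustment is needed.
Pinehurst receives 6.

6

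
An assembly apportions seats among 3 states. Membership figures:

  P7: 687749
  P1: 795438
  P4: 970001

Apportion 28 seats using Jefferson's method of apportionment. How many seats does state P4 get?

Standard divisor 2453188/28 ≈ 87613.857; standard quotas: P7 7.850, P1 9.079, P4 11.071.
Rounding down gives 7, 9, 11 = 27 seats, so the divisor must be adjusted.
With modified divisor 83400: modified quotas P7 8.246, P1 9.538, P4 11.631.
Rounding down: P7 8, P1 9, P4 11 (total 28).
P4 receives 11.

11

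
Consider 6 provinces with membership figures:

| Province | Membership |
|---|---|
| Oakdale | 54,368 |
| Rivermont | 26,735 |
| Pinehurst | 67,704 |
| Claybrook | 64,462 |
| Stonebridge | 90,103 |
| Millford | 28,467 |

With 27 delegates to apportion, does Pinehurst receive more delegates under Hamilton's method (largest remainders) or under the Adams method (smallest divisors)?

Hamilton

Hamilton: Oakdale 5, Rivermont 2, Pinehurst 6, Claybrook 5, Stonebridge 7, Millford 2.
Adams: Oakdale 5, Rivermont 2, Pinehurst 5, Claybrook 5, Stonebridge 7, Millford 3.
Pinehurst gets 6 under Hamilton and 5 under Adams.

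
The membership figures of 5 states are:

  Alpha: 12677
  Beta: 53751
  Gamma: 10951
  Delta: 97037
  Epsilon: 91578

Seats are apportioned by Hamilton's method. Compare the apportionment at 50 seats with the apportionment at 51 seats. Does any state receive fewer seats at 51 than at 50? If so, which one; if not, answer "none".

At 50 seats: Alpha 3, Beta 10, Gamma 2, Delta 18, Epsilon 17.
At 51 seats: Alpha 2, Beta 10, Gamma 2, Delta 19, Epsilon 18.
Alpha drops from 3 to 2.

Alpha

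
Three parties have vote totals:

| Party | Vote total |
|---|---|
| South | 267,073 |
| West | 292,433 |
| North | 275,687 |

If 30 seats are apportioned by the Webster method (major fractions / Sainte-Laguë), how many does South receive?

10

Standard divisor 835193/30 ≈ 27839.767; standard quotas: South 9.593, West 10.504, North 9.903.
Rounding to the nearest integer gives 10, 11, 10 = 31 seats, so the divisor must be adjusted.
With modified divisor 28000: modified quotas South 9.538, West 10.444, North 9.846.
Rounding to the nearest integer: South 10, West 10, North 10 (total 30).
South receives 10.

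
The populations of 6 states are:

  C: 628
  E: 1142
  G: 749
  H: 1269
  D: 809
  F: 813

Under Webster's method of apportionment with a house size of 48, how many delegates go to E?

Standard divisor 5410/48 ≈ 112.708; standard quotas: C 5.572, E 10.132, G 6.645, H 11.259, D 7.178, F 7.213.
Rounding to the nearest integer gives C 6, E 10, G 7, H 11, D 7, F 7 — total 48, matching the house size, so no adjustment is needed.
E receives 10.

10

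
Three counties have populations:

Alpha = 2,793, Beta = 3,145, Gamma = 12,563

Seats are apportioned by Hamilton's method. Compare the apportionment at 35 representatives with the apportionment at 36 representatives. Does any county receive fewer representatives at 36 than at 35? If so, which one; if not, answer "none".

At 35 seats: Alpha 5, Beta 6, Gamma 24.
At 36 seats: Alpha 5, Beta 6, Gamma 25.
No county's allocation decreased.

none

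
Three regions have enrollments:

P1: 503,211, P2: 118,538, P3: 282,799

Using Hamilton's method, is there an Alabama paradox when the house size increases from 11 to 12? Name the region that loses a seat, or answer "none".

P2

At 11 seats: P1 6, P2 2, P3 3.
At 12 seats: P1 7, P2 1, P3 4.
P2 drops from 2 to 1.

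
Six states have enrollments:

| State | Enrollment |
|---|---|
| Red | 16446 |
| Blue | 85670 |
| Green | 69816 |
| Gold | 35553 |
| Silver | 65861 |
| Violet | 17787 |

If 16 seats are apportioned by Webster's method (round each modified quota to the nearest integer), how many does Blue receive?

5

Standard divisor 291133/16 ≈ 18195.812; standard quotas: Red 0.904, Blue 4.708, Green 3.837, Gold 1.954, Silver 3.620, Violet 0.978.
Rounding to the nearest integer gives 1, 5, 4, 2, 4, 1 = 17 seats, so the divisor must be adjusted.
With modified divisor 18930: modified quotas Red 0.869, Blue 4.526, Green 3.688, Gold 1.878, Silver 3.479, Violet 0.940.
Rounding to the nearest integer: Red 1, Blue 5, Green 4, Gold 2, Silver 3, Violet 1 (total 16).
Blue receives 5.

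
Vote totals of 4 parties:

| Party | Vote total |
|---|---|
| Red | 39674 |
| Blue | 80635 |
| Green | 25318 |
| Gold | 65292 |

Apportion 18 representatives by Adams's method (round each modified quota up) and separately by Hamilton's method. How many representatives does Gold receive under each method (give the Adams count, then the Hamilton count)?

Adams: Red 4, Blue 7, Green 2, Gold 5.
Hamilton: Red 3, Blue 7, Green 2, Gold 6.
Gold gets 5 under Adams and 6 under Hamilton.

5 and 6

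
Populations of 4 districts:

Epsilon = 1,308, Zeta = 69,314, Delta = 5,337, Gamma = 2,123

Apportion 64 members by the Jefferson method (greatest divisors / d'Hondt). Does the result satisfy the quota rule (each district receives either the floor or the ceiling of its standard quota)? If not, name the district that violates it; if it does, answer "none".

Zeta

Standard quotas: Epsilon 1.072, Zeta 56.813, Delta 4.374, Gamma 1.740.
Jefferson allocation: Epsilon 1, Zeta 58, Delta 4, Gamma 1.
Zeta has quota 56.813 (lower 56, upper 57) but receives 58 — outside the quota interval.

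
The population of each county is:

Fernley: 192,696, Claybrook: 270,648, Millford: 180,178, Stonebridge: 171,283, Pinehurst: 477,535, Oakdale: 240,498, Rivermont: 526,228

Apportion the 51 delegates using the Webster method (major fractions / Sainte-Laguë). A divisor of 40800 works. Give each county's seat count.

Fernley: 5, Claybrook: 7, Millford: 4, Stonebridge: 4, Pinehurst: 12, Oakdale: 6, Rivermont: 13

With modified divisor 40800: modified quotas Fernley 4.723, Claybrook 6.634, Millford 4.416, Stonebridge 4.198, Pinehurst 11.704, Oakdale 5.895, Rivermont 12.898.
Rounding to the nearest integer: Fernley 5, Claybrook 7, Millford 4, Stonebridge 4, Pinehurst 12, Oakdale 6, Rivermont 13 (total 51).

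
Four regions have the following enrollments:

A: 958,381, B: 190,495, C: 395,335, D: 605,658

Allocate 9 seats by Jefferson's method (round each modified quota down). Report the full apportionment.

A 4, B 0, C 2, D 3

Standard divisor 2149869/9 ≈ 238874.333; standard quotas: A 4.012, B 0.797, C 1.655, D 2.535.
Rounding down gives 4, 0, 1, 2 = 7 seats, so the divisor must be adjusted.
With modified divisor 194700: modified quotas A 4.922, B 0.978, C 2.030, D 3.111.
Rounding down: A 4, B 0, C 2, D 3 (total 9).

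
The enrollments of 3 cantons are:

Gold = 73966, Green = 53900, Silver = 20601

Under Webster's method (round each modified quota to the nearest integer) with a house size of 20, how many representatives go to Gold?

10

Standard divisor 148467/20 ≈ 7423.35; standard quotas: Gold 9.964, Green 7.261, Silver 2.775.
Rounding to the nearest integer gives Gold 10, Green 7, Silver 3 — total 20, matching the house size, so no adjustment is needed.
Gold receives 10.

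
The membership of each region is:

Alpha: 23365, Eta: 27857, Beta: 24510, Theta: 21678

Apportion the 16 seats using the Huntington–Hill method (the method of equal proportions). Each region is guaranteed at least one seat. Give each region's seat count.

Alpha: 4; Eta: 4; Beta: 4; Theta: 4

With divisor 6243: modified quotas Alpha 3.743, Eta 4.462, Beta 3.926, Theta 3.472.
Geometric-mean thresholds: Alpha √(3·4)=3.464, Eta √(4·5)=4.472, Beta √(3·4)=3.464, Theta √(3·4)=3.464.
Each quota rounded against its threshold gives Alpha 4, Eta 4, Beta 4, Theta 4 (total 16).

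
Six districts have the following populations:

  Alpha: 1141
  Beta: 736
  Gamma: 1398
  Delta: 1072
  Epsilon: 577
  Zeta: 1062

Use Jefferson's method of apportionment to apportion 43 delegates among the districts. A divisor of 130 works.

Alpha=8, Beta=5, Gamma=10, Delta=8, Epsilon=4, Zeta=8

With modified divisor 130: modified quotas Alpha 8.777, Beta 5.662, Gamma 10.754, Delta 8.246, Epsilon 4.438, Zeta 8.169.
Rounding down: Alpha 8, Beta 5, Gamma 10, Delta 8, Epsilon 4, Zeta 8 (total 43).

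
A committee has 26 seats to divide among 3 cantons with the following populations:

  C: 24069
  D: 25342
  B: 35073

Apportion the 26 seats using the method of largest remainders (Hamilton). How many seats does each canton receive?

Total 84484; standard divisor 84484/26 ≈ 3249.385.
Standard quotas: C 7.4072, D 7.7990, B 10.7937.
Lower quotas: C 7, D 7, B 10 (sum 24, leaving 2 seats).
Remainders in descending order: D 0.7990, B 0.7937, C 0.4072.
Largest remainders: D, B receive the extra seats.

C 7, D 8, B 11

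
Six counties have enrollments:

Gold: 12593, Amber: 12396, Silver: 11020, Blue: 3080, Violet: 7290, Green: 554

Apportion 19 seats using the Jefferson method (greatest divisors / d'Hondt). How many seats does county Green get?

0

Standard divisor 46933/19 ≈ 2470.158; standard quotas: Gold 5.098, Amber 5.018, Silver 4.461, Blue 1.247, Violet 2.951, Green 0.224.
Rounding down gives 5, 5, 4, 1, 2, 0 = 17 seats, so the divisor must be adjusted.
With modified divisor 2150: modified quotas Gold 5.857, Amber 5.766, Silver 5.126, Blue 1.433, Violet 3.391, Green 0.258.
Rounding down: Gold 5, Amber 5, Silver 5, Blue 1, Violet 3, Green 0 (total 19).
Green receives 0.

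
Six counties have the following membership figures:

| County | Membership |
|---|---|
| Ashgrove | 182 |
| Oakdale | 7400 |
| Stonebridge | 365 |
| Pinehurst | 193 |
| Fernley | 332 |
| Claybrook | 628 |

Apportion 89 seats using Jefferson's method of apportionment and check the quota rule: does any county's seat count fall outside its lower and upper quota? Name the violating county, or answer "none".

Standard quotas: Ashgrove 1.780, Oakdale 72.374, Stonebridge 3.570, Pinehurst 1.888, Fernley 3.247, Claybrook 6.142.
Jefferson allocation: Ashgrove 1, Oakdale 75, Stonebridge 3, Pinehurst 1, Fernley 3, Claybrook 6.
Oakdale has quota 72.374 (lower 72, upper 73) but receives 75 — outside the quota interval.

Oakdale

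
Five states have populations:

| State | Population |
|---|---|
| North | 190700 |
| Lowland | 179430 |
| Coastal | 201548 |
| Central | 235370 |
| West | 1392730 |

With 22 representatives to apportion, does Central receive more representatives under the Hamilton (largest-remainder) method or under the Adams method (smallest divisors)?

Hamilton: North 2, Lowland 2, Coastal 2, Central 2, West 14.
Adams: North 2, Lowland 2, Coastal 2, Central 3, West 13.
Central gets 2 under Hamilton and 3 under Adams.

Adams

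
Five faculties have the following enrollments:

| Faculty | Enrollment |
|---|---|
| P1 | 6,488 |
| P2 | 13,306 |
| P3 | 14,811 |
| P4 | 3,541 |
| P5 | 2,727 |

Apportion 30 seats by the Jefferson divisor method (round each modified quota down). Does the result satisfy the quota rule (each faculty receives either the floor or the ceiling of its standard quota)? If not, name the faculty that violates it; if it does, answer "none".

none

Standard quotas: P1 4.762, P2 9.766, P3 10.871, P4 2.599, P5 2.002.
Jefferson allocation: P1 5, P2 10, P3 11, P4 2, P5 2.
Every allocation lies between the lower and upper quota.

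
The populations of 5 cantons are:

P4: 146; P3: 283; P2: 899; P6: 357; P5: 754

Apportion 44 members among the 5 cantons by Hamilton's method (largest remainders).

Total 2439; standard divisor 2439/44 ≈ 55.432.
Standard quotas: P4 2.634, P3 5.105, P2 16.218, P6 6.440, P5 13.602.
Lower quotas: P4 2, P3 5, P2 16, P6 6, P5 13 (sum 42, leaving 2 seats).
Remainders in descending order: P4 0.634, P5 0.602, P6 0.440, P2 0.218, P3 0.105.
Largest remainders: P4, P5 receive the extra seats.

P4 3, P3 5, P2 16, P6 6, P5 14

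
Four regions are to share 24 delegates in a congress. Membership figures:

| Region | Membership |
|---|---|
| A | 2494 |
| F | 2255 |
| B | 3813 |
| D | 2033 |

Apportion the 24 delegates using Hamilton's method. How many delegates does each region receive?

Standard divisor: 10595 ÷ 24 ≈ 441.458.
Standard quotas: A 5.649, F 5.108, B 8.637, D 4.605.
Lower quotas: A 5, F 5, B 8, D 4 (sum 22, leaving 2 seats).
Remainders in descending order: A 0.649, B 0.637, D 0.605, F 0.108.
Largest remainders: A, B receive the extra seats.

A 6; F 5; B 9; D 4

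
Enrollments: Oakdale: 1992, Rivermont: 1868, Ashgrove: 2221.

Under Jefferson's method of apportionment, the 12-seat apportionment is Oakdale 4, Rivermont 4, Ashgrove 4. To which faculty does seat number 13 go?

Ashgrove

Priority for the next seat is population ÷ (current seats + 1).
Priorities: Oakdale 398.400, Rivermont 373.600, Ashgrove 444.200.
Highest priority: Ashgrove.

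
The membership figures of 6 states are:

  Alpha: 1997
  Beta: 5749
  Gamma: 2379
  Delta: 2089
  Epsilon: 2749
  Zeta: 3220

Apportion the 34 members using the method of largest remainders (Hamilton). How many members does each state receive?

Alpha=4; Beta=11; Gamma=4; Delta=4; Epsilon=5; Zeta=6

Standard divisor: 18183 ÷ 34 ≈ 534.794.
Standard quotas: Alpha 3.7341, Beta 10.7499, Gamma 4.4484, Delta 3.9062, Epsilon 5.1403, Zeta 6.0210.
Lower quotas: Alpha 3, Beta 10, Gamma 4, Delta 3, Epsilon 5, Zeta 6 (sum 31, leaving 3 seats).
Remainders in descending order: Delta 0.9062, Beta 0.7499, Alpha 0.7341, Gamma 0.4484, Epsilon 0.1403, Zeta 0.0210.
The surplus seats go to Delta, Beta, Alpha.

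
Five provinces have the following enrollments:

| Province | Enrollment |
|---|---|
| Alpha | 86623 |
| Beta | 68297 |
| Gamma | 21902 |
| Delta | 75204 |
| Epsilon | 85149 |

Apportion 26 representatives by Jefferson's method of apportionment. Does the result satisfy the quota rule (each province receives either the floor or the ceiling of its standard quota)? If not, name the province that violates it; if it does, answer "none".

Standard quotas: Alpha 6.680, Beta 5.266, Gamma 1.689, Delta 5.799, Epsilon 6.566.
Jefferson allocation: Alpha 7, Beta 5, Gamma 1, Delta 6, Epsilon 7.
Every allocation lies between the lower and upper quota.

none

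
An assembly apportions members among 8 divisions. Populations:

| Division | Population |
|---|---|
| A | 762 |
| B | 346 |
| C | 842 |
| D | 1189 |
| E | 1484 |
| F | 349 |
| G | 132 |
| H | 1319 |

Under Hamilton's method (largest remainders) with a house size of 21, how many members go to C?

Standard divisor: 6423 ÷ 21 ≈ 305.857.
Standard quotas: A 2.491, B 1.131, C 2.753, D 3.887, E 4.852, F 1.141, G 0.432, H 4.312.
Lower quotas: A 2, B 1, C 2, D 3, E 4, F 1, G 0, H 4 (sum 17, leaving 4 seats).
Remainders in descending order: D 0.887, E 0.852, C 0.753, A 0.491, G 0.432, H 0.312, F 0.141, B 0.131.
The surplus seats go to D, E, C, A.
C receives 3.

3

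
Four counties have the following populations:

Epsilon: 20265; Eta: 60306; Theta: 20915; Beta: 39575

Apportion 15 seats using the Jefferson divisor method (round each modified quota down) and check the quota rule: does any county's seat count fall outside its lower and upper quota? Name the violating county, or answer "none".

none

Standard quotas: Epsilon 2.155, Eta 6.413, Theta 2.224, Beta 4.208.
Jefferson allocation: Epsilon 2, Eta 7, Theta 2, Beta 4.
Every allocation lies between the lower and upper quota.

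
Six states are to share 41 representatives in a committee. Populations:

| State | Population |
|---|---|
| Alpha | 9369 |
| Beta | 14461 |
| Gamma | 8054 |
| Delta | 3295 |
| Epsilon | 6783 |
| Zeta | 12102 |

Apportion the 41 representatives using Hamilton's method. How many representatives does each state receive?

Alpha 7; Beta 11; Gamma 6; Delta 3; Epsilon 5; Zeta 9

Standard divisor: 54064 ÷ 41 ≈ 1318.634.
Standard quotas: Alpha 7.1051, Beta 10.9667, Gamma 6.1078, Delta 2.4988, Epsilon 5.1440, Zeta 9.1777.
Lower quotas: Alpha 7, Beta 10, Gamma 6, Delta 2, Epsilon 5, Zeta 9 (sum 39, leaving 2 seats).
Remainders in descending order: Beta 0.9667, Delta 0.4988, Zeta 0.1777, Epsilon 0.1440, Gamma 0.1078, Alpha 0.1051.
Largest remainders: Beta, Delta receive the extra seats.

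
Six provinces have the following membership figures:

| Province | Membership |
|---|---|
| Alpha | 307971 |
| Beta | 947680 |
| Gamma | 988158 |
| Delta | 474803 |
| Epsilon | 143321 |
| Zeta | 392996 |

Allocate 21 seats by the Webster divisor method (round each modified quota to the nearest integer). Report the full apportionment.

Standard divisor 3254929/21 ≈ 154996.619; standard quotas: Alpha 1.987, Beta 6.114, Gamma 6.375, Delta 3.063, Epsilon 0.925, Zeta 2.536.
Rounding to the nearest integer gives Alpha 2, Beta 6, Gamma 6, Delta 3, Epsilon 1, Zeta 3 — total 21, matching the house size, so no adjustment is needed.

Alpha 2, Beta 6, Gamma 6, Delta 3, Epsilon 1, Zeta 3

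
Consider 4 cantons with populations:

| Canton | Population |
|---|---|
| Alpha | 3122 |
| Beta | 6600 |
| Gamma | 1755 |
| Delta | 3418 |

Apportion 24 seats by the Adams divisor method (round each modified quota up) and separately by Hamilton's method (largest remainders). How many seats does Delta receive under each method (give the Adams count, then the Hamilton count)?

6 and 5

Adams: Alpha 5, Beta 10, Gamma 3, Delta 6.
Hamilton: Alpha 5, Beta 11, Gamma 3, Delta 5.
Delta gets 6 under Adams and 5 under Hamilton.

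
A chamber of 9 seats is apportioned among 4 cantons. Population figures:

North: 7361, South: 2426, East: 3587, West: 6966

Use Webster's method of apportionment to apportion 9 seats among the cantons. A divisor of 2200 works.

North 3, South 1, East 2, West 3

With modified divisor 2200: modified quotas North 3.346, South 1.103, East 1.630, West 3.166.
Rounding to the nearest integer: North 3, South 1, East 2, West 3 (total 9).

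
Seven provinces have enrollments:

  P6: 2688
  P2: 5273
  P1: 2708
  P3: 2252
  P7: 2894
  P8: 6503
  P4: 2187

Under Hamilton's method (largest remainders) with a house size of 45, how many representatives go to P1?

Standard divisor: 24505 ÷ 45 ≈ 544.556.
Standard quotas: P6 4.9361, P2 9.6831, P1 4.9729, P3 4.1355, P7 5.3144, P8 11.9418, P4 4.0161.
Lower quotas: P6 4, P2 9, P1 4, P3 4, P7 5, P8 11, P4 4 (sum 41, leaving 4 seats).
Remainders in descending order: P1 0.9729, P8 0.9418, P6 0.9361, P2 0.6831, P7 0.3144, P3 0.1355, P4 0.0161.
Largest remainders: P1, P8, P6, P2 receive the extra seats.
P1 receives 5.

5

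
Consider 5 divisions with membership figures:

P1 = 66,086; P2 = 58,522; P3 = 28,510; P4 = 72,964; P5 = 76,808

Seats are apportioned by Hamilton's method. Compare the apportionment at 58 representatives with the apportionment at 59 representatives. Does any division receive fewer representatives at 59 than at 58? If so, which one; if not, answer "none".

At 58 seats: P1 13, P2 11, P3 5, P4 14, P5 15.
At 59 seats: P1 13, P2 11, P3 6, P4 14, P5 15.
No division's allocation decreased.

none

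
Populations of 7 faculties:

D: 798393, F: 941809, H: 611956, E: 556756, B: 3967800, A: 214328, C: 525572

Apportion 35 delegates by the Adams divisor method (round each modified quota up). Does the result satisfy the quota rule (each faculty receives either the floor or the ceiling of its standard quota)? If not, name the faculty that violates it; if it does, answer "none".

Standard quotas: D 3.669, F 4.328, H 2.812, E 2.558, B 18.233, A 0.985, C 2.415.
Adams allocation: D 4, F 4, H 3, E 3, B 17, A 1, C 3.
B has quota 18.233 (lower 18, upper 19) but receives 17 — outside the quota interval.

B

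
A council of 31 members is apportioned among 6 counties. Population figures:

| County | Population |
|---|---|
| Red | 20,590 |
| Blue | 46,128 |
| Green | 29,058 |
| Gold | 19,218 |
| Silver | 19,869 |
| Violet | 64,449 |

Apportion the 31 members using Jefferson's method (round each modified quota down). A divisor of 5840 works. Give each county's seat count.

Red: 3, Blue: 7, Green: 4, Gold: 3, Silver: 3, Violet: 11

With modified divisor 5840: modified quotas Red 3.526, Blue 7.899, Green 4.976, Gold 3.291, Silver 3.402, Violet 11.036.
Rounding down: Red 3, Blue 7, Green 4, Gold 3, Silver 3, Violet 11 (total 31).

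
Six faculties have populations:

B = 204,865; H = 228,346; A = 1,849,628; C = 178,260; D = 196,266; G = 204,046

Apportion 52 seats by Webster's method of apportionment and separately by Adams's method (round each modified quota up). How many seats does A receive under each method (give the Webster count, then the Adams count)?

33 and 32

Webster: B 4, H 4, A 33, C 3, D 4, G 4.
Adams: B 4, H 4, A 32, C 4, D 4, G 4.
A gets 33 under Webster and 32 under Adams.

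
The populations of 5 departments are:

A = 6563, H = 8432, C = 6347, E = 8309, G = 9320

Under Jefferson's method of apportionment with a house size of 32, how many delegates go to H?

Standard divisor 38971/32 ≈ 1217.844; standard quotas: A 5.389, H 6.924, C 5.212, E 6.823, G 7.653.
Rounding down gives 5, 6, 5, 6, 7 = 29 seats, so the divisor must be adjusted.
With modified divisor 1100: modified quotas A 5.966, H 7.665, C 5.770, E 7.554, G 8.473.
Rounding down: A 5, H 7, C 5, E 7, G 8 (total 32).
H receives 7.

7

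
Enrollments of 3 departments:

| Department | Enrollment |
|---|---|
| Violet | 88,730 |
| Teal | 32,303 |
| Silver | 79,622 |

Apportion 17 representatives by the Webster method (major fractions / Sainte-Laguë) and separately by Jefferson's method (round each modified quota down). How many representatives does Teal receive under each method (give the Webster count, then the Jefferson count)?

3 and 2

Webster: Violet 7, Teal 3, Silver 7.
Jefferson: Violet 8, Teal 2, Silver 7.
Teal gets 3 under Webster and 2 under Jefferson.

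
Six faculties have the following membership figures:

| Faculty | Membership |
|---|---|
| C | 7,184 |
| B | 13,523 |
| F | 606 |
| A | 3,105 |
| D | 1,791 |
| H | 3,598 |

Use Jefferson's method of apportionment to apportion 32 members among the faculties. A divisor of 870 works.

C: 8; B: 15; F: 0; A: 3; D: 2; H: 4

With modified divisor 870: modified quotas C 8.257, B 15.544, F 0.697, A 3.569, D 2.059, H 4.136.
Rounding down: C 8, B 15, F 0, A 3, D 2, H 4 (total 32).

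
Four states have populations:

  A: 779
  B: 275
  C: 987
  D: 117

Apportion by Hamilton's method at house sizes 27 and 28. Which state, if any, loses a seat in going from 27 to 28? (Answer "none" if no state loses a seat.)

D

At 27 seats: A 10, B 3, C 12, D 2.
At 28 seats: A 10, B 4, C 13, D 1.
D drops from 2 to 1.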